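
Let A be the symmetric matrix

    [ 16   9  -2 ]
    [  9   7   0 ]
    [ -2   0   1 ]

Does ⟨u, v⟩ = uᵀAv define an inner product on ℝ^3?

Applying the same elementary operations to the rows and columns of A produces a congruent diagonal matrix with entries 16, 31/16, 3/31.
So there are 3 positive pivots.
Hence Q is positive definite.
⟨·,·⟩ is an inner product exactly when A is positive definite.

yes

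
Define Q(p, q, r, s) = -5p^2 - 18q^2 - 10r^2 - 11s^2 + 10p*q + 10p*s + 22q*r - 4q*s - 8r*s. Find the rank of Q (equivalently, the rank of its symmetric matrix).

4

Write A = [[-5, 5, 0, 5], [5, -18, 11, -2], [0, 11, -10, -4], [5, -2, -4, -11]].
An LDLᵀ factorisation of A has diagonal entries -5, -13, -9/13, -20/9.
That gives 4 negative pivots.
The rank is the number of nonzero pivots: 4.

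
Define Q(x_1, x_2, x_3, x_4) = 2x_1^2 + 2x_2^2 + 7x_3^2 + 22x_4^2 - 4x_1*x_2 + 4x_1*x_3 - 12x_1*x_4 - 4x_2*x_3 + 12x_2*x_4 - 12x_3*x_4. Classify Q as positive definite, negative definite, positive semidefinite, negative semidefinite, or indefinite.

The symmetric matrix is A = [[2, -2, 2, -6], [-2, 2, -2, 6], [2, -2, 7, -6], [-6, 6, -6, 22]].
Symmetric row and column elimination reduces A to a congruent diagonal form with pivots 2, 0, 5, 4.
Counting signs: 3 positive, 1 zero.
Hence Q is positive semidefinite.

positive semidefinite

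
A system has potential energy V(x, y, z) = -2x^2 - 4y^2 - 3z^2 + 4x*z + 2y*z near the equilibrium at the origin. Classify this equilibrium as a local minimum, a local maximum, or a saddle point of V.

The Hessian at the origin is H = [[-4, 0, 4], [0, -8, 2], [4, 2, -6]].
Symmetric row and column elimination reduces H to a congruent diagonal form with pivots -4, -8, -3/2.
So there are 3 negative pivots.
H is negative definite, so the origin is a strict local maximum.

local maximum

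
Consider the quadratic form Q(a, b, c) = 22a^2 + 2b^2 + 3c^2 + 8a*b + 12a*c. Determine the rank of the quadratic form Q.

The symmetric matrix is A = [[22, 4, 6], [4, 2, 0], [6, 0, 3]].
Applying the same elementary operations to the rows and columns of A produces a congruent diagonal matrix with entries 22, 14/11, 3/7.
So there are 3 positive pivots.
The rank is the number of nonzero pivots: 3.

3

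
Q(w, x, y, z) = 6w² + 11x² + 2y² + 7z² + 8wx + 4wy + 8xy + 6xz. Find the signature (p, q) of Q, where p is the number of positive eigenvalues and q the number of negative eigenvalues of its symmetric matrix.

The symmetric matrix is A = [[6, 4, 2, 0], [4, 11, 4, 3], [2, 4, 2, 0], [0, 3, 0, 7]].
Congruent diagonalization of A (simultaneous row and column reduction) yields pivots 6, 25/3, 12/25, 4.
So there are 4 positive pivots.

(4, 0)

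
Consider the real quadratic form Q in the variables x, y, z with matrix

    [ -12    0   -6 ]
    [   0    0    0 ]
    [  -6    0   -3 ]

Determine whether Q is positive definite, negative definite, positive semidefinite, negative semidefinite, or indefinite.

negative semidefinite

Row-reducing A symmetrically gives the diagonal entries -12, 0, 0.
That gives 1 negative, 2 zero pivots.
Hence Q is negative semidefinite.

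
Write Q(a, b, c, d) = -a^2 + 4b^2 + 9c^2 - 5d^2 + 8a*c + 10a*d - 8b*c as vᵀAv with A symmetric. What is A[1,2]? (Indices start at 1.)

The coefficient of a·b in Q is 0. For a symmetric A this equals A[1,2] + A[2,1] = 2·A[1,2].
So A[1,2] = 0/2 = 0.

0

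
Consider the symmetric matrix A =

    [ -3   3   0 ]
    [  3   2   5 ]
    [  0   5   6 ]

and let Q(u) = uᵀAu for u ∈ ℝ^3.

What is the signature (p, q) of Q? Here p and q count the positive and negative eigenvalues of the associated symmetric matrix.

(2, 1)

An LDLᵀ factorisation of A has diagonal entries -3, 5, 1.
That gives 2 positive, 1 negative pivots.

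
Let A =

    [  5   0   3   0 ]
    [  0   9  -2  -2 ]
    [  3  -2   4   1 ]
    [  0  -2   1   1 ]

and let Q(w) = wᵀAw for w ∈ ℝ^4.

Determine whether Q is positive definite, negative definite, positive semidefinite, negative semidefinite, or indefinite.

positive definite

Leading principal minors: Δ_1 = 5, Δ_2 = 45, Δ_3 = 79, Δ_4 = 30.
All leading principal minors are positive, so by Sylvester's criterion Q is positive definite.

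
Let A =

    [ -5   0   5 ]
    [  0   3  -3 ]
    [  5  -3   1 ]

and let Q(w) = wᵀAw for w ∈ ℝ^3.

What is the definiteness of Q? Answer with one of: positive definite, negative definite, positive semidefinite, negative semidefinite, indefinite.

Congruent diagonalization of A (simultaneous row and column reduction) yields pivots -5, 3, 3.
So there are 2 positive, 1 negative pivots.
Hence Q is indefinite.

indefinite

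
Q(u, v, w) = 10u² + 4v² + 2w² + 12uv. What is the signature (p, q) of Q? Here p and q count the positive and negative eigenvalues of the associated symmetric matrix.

The associated matrix is A = [[10, 6, 0], [6, 4, 0], [0, 0, 2]].
Applying the same elementary operations to the rows and columns of A produces a congruent diagonal matrix with entries 10, 2/5, 2.
That gives 3 positive pivots.

(3, 0)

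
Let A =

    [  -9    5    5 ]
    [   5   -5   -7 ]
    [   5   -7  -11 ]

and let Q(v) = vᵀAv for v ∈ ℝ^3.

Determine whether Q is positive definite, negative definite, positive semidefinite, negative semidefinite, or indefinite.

negative definite

Leading principal minors: Δ_1 = -9, Δ_2 = 20, Δ_3 = -4.
The signs alternate starting with Δ_1 < 0, so by Sylvester's criterion Q is negative definite.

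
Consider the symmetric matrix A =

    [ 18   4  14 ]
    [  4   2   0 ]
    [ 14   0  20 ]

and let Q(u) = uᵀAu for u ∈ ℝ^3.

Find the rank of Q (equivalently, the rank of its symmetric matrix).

Congruent diagonalization of A (simultaneous row and column reduction) yields pivots 18, 10/9, 2/5.
So there are 3 positive pivots.
The rank is the number of nonzero pivots: 3.

3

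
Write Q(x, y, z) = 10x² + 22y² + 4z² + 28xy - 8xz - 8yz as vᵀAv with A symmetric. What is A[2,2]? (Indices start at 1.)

22

The coefficient of y² in Q is 22, and that is exactly A[2,2].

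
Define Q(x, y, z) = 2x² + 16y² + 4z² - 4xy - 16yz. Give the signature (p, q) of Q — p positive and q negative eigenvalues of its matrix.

Write A = [[2, -2, 0], [-2, 16, -8], [0, -8, 4]].
Applying the same elementary operations to the rows and columns of A produces a congruent diagonal matrix with entries 2, 14, -4/7.
So there are 2 positive, 1 negative pivots.

(2, 1)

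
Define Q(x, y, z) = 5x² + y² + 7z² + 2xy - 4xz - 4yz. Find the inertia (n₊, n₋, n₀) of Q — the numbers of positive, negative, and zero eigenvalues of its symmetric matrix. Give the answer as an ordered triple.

The associated matrix is A = [[5, 1, -2], [1, 1, -2], [-2, -2, 7]].
Row-reducing A symmetrically gives the diagonal entries 5, 4/5, 3.
So there are 3 positive pivots.

(3, 0, 0)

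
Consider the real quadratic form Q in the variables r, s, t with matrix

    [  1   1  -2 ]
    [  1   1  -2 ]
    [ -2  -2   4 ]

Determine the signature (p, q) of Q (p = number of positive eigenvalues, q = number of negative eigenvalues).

Congruent diagonalization of A (simultaneous row and column reduction) yields pivots 1, 0, 0.
Counting signs: 1 positive, 2 zero.

(1, 0)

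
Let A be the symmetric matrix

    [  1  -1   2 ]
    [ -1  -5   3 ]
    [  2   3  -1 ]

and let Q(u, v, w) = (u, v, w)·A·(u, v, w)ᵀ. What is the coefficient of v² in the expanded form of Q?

-5

The coefficient of v² is the diagonal entry A[2,2] = -5.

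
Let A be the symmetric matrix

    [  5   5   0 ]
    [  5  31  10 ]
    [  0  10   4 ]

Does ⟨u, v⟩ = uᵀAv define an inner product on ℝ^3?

yes

Leading principal minors: Δ_1 = 5, Δ_2 = 130, Δ_3 = 20.
All leading principal minors are positive, so by Sylvester's criterion Q is positive definite.
⟨·,·⟩ is an inner product exactly when A is positive definite.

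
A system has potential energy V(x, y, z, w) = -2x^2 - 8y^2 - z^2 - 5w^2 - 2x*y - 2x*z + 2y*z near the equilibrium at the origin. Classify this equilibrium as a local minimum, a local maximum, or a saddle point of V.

The Hessian at the origin is H = [[-4, -2, -2, 0], [-2, -16, 2, 0], [-2, 2, -2, 0], [0, 0, 0, -10]].
Row-reducing H symmetrically gives the diagonal entries -4, -15, -2/5, -10.
Counting signs: 4 negative.
H is negative definite, so the origin is a strict local maximum.

local maximum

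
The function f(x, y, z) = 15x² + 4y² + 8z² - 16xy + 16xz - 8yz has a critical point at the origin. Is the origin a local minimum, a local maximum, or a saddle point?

The Hessian at the origin is H = [[30, -16, 16], [-16, 8, -8], [16, -8, 16]].
Symmetric row and column elimination reduces H to a congruent diagonal form with pivots 30, -8/15, 8.
That gives 2 positive, 1 negative pivots.
H is indefinite, so the origin is a saddle point.

saddle point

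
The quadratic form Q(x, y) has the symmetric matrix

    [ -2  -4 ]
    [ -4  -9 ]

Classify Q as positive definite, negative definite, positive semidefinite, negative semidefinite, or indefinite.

negative definite

For the 2×2 matrix [[-2, -4], [-4, -9]]: det = -2·-9 − (-4)² = 2, trace = -11.
det > 0 so both eigenvalues share the sign of the trace; trace = -11 < 0 ⇒ both negative.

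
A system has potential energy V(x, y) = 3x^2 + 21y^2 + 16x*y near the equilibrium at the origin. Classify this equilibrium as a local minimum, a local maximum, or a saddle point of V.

saddle point

The Hessian at the origin is H = [[6, 16], [16, 42]].
det H = 6·42 − (16)² = -4 < 0, so H is indefinite.
Therefore the origin is a saddle point.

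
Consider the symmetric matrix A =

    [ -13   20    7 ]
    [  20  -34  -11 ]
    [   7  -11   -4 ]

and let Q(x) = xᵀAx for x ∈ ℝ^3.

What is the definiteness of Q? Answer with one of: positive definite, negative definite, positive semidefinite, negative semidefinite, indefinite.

negative definite

Congruent diagonalization of A (simultaneous row and column reduction) yields pivots -13, -42/13, -3/14.
That gives 3 negative pivots.
Hence Q is negative definite.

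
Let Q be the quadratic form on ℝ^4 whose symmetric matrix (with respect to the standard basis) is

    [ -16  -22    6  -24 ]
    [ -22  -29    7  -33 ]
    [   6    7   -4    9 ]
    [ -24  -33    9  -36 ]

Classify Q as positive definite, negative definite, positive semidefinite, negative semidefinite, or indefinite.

indefinite

Row-reducing A symmetrically gives the diagonal entries -16, 5/4, -3, 0.
So there are 1 positive, 2 negative, 1 zero pivots.
Hence Q is indefinite.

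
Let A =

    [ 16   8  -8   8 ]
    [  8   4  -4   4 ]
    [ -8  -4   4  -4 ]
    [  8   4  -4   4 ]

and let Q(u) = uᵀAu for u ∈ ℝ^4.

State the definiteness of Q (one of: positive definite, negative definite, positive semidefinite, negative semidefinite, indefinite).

positive semidefinite

Symmetric row and column elimination reduces A to a congruent diagonal form with pivots 16, 0, 0, 0.
So there are 1 positive, 3 zero pivots.
Hence Q is positive semidefinite.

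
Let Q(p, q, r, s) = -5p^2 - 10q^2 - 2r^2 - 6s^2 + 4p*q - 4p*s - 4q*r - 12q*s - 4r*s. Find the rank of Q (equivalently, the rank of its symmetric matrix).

3

The associated matrix is A = [[-5, 2, 0, -2], [2, -10, -2, -6], [0, -2, -2, -2], [-2, -6, -2, -6]].
Congruent diagonalization of A (simultaneous row and column reduction) yields pivots -5, -46/5, -36/23, 0.
Counting signs: 3 negative, 1 zero.
The rank is the number of nonzero pivots: 3.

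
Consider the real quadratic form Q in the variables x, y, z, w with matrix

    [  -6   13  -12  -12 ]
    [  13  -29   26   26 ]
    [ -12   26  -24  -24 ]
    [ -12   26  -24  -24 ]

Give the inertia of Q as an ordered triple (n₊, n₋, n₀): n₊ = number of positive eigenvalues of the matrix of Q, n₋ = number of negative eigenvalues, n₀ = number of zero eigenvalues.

(0, 2, 2)

Congruent diagonalization of A (simultaneous row and column reduction) yields pivots -6, -5/6, 0, 0.
Counting signs: 2 negative, 2 zero.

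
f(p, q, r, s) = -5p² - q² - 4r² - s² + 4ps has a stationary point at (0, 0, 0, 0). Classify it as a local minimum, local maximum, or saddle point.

local maximum

The Hessian at the origin is H = [[-10, 0, 0, 4], [0, -2, 0, 0], [0, 0, -8, 0], [4, 0, 0, -2]].
Congruent diagonalization of H (simultaneous row and column reduction) yields pivots -10, -2, -8, -2/5.
That gives 4 negative pivots.
H is negative definite, so the origin is a strict local maximum.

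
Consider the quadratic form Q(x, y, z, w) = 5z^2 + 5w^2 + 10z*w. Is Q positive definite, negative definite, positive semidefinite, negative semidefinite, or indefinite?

The symmetric matrix is A = [[0, 0, 0, 0], [0, 0, 0, 0], [0, 0, 5, 5], [0, 0, 5, 5]].
Congruent diagonalization of A (simultaneous row and column reduction) yields pivots 0, 0, 5, 0.
Counting signs: 1 positive, 3 zero.
Hence Q is positive semidefinite.

positive semidefinite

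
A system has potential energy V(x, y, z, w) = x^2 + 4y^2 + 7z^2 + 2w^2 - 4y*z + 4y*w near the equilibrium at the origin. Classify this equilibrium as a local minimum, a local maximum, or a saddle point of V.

The Hessian at the origin is H = [[2, 0, 0, 0], [0, 8, -4, 4], [0, -4, 14, 0], [0, 4, 0, 4]].
Row-reducing H symmetrically gives the diagonal entries 2, 8, 12, 5/3.
So there are 4 positive pivots.
H is positive definite, so the origin is a strict local minimum.

local minimum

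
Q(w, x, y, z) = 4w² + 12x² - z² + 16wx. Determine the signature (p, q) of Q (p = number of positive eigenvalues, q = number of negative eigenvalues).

(1, 2)

The associated matrix is A = [[4, 8, 0, 0], [8, 12, 0, 0], [0, 0, 0, 0], [0, 0, 0, -1]].
Symmetric row and column elimination reduces A to a congruent diagonal form with pivots 4, -4, 0, -1.
That gives 1 positive, 2 negative, 1 zero pivots.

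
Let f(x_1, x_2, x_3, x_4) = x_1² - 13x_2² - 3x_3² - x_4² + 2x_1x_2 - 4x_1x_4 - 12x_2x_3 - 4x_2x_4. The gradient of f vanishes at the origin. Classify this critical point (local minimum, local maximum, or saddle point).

The Hessian at the origin is H = [[2, 2, 0, -4], [2, -26, -12, -4], [0, -12, -6, 0], [-4, -4, 0, -2]].
Congruent diagonalization of H (simultaneous row and column reduction) yields pivots 2, -28, -6/7, -10.
That gives 1 positive, 3 negative pivots.
H is indefinite, so the origin is a saddle point.

saddle point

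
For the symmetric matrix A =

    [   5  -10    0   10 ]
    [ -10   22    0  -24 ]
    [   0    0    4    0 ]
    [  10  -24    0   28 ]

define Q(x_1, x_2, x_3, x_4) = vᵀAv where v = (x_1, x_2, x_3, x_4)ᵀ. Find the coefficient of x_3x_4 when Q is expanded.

The coefficient of x_3x_4 is A[3,4] + A[4,3] = 2·0 = 0.

0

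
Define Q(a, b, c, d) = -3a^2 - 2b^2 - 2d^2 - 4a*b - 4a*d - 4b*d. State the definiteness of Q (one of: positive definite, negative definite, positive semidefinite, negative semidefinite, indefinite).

negative semidefinite

Write A = [[-3, -2, 0, -2], [-2, -2, 0, -2], [0, 0, 0, 0], [-2, -2, 0, -2]].
Applying the same elementary operations to the rows and columns of A produces a congruent diagonal matrix with entries -3, -2/3, 0, 0.
So there are 2 negative, 2 zero pivots.
Hence Q is negative semidefinite.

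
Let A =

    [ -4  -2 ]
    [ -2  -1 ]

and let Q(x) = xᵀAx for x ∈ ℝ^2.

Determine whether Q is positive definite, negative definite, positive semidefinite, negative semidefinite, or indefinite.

negative semidefinite

Applying the same elementary operations to the rows and columns of A produces a congruent diagonal matrix with entries -4, 0.
So there are 1 negative, 1 zero pivots.
Hence Q is negative semidefinite.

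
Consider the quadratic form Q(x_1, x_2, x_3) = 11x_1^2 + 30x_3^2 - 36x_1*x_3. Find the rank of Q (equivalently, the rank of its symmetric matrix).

The associated matrix is A = [[11, 0, -18], [0, 0, 0], [-18, 0, 30]].
Row-reducing A symmetrically gives the diagonal entries 11, 0, 6/11.
Counting signs: 2 positive, 1 zero.
The rank is the number of nonzero pivots: 2.

2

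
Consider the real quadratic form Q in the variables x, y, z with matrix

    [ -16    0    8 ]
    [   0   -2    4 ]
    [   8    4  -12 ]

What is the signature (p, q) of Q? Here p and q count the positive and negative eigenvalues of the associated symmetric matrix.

(0, 2)

Symmetric row and column elimination reduces A to a congruent diagonal form with pivots -16, -2, 0.
That gives 2 negative, 1 zero pivots.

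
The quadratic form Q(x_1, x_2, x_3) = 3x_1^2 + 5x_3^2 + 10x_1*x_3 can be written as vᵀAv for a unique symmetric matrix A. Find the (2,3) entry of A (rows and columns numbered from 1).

The coefficient of x_2·x_3 in Q is 0. For a symmetric A this equals A[2,3] + A[3,2] = 2·A[2,3].
So A[2,3] = 0/2 = 0.

0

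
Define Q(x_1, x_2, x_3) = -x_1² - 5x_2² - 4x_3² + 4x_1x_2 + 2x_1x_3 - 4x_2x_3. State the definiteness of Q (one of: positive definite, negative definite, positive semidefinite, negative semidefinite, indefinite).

The symmetric matrix of Q is A = [[-1, 2, 1], [2, -5, -2], [1, -2, -4]].
Leading principal minors: Δ_1 = -1, Δ_2 = 1, Δ_3 = -3.
The signs alternate starting with Δ_1 < 0, so by Sylvester's criterion Q is negative definite.

negative definite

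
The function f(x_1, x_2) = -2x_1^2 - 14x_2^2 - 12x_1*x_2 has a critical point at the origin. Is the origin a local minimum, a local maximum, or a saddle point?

The Hessian at the origin is H = [[-4, -12], [-12, -28]].
det H = -4·-28 − (-12)² = -32 < 0, so H is indefinite.
Therefore the origin is a saddle point.

saddle point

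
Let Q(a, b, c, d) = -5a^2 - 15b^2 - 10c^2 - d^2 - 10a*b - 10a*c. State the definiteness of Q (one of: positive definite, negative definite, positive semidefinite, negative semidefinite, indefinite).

negative definite

Write A = [[-5, -5, -5, 0], [-5, -15, 0, 0], [-5, 0, -10, 0], [0, 0, 0, -1]].
Applying the same elementary operations to the rows and columns of A produces a congruent diagonal matrix with entries -5, -10, -5/2, -1.
So there are 4 negative pivots.
Hence Q is negative definite.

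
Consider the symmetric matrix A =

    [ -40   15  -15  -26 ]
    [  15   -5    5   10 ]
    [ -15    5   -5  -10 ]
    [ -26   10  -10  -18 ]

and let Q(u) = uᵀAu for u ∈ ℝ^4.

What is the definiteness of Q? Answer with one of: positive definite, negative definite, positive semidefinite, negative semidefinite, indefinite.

Congruent diagonalization of A (simultaneous row and column reduction) yields pivots -40, 5/8, 0, -6/5.
So there are 1 positive, 2 negative, 1 zero pivots.
Hence Q is indefinite.

indefinite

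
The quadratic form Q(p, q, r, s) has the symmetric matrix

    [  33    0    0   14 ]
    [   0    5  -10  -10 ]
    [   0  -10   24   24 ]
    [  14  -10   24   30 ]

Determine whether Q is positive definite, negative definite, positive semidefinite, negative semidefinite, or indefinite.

positive definite

Applying the same elementary operations to the rows and columns of A produces a congruent diagonal matrix with entries 33, 5, 4, 2/33.
So there are 4 positive pivots.
Hence Q is positive definite.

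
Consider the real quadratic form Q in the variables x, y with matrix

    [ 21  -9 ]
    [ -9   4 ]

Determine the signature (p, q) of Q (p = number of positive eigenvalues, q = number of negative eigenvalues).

(2, 0)

An LDLᵀ factorisation of A has diagonal entries 21, 1/7.
So there are 2 positive pivots.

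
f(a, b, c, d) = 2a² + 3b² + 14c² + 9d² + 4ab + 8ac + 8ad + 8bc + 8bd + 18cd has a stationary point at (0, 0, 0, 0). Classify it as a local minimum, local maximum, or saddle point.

local minimum

The Hessian at the origin is H = [[4, 4, 8, 8], [4, 6, 8, 8], [8, 8, 28, 18], [8, 8, 18, 18]].
Applying the same elementary operations to the rows and columns of H produces a congruent diagonal matrix with entries 4, 2, 12, 5/3.
That gives 4 positive pivots.
H is positive definite, so the origin is a strict local minimum.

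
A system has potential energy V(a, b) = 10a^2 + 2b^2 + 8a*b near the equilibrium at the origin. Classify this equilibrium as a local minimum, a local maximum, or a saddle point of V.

The Hessian at the origin is H = [[20, 8], [8, 4]].
det H = 20·4 − (8)² = 16 > 0 and H[1,1] = 20 > 0, so H is positive definite.
Therefore the origin is a local minimum.

local minimum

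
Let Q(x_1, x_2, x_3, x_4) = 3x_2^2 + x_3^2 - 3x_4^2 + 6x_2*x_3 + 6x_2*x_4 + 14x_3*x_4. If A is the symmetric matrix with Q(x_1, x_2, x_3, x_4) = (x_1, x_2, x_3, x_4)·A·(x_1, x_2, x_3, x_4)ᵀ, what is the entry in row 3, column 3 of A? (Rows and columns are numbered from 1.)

1

The coefficient of x_3^2 in Q is 1, and that is exactly A[3,3].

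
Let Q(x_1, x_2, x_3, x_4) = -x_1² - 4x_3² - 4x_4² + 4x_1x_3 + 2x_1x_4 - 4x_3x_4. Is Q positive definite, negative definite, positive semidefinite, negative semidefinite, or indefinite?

The associated matrix is A = [[-1, 0, 2, 1], [0, 0, 0, 0], [2, 0, -4, -2], [1, 0, -2, -4]].
Applying the same elementary operations to the rows and columns of A produces a congruent diagonal matrix with entries -1, 0, 0, -3.
That gives 2 negative, 2 zero pivots.
Hence Q is negative semidefinite.

negative semidefinite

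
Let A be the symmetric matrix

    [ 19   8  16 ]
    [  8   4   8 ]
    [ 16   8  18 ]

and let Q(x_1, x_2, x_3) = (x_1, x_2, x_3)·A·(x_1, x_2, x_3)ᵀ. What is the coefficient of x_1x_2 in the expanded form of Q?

16

The coefficient of x_1x_2 is A[1,2] + A[2,1] = 2·8 = 16.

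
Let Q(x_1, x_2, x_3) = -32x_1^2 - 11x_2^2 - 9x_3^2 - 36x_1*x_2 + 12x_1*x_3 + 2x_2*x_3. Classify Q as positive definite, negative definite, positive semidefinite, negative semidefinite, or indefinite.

The symmetric matrix of Q is A = [[-32, -18, 6], [-18, -11, 1], [6, 1, -9]].
Leading principal minors: Δ_1 = -32, Δ_2 = 28, Δ_3 = -40.
The signs alternate starting with Δ_1 < 0, so by Sylvester's criterion Q is negative definite.

negative definite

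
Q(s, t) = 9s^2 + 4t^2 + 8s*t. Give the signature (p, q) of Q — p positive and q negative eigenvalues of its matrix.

The symmetric matrix is A = [[9, 4], [4, 4]].
Congruent diagonalization of A (simultaneous row and column reduction) yields pivots 9, 20/9.
Counting signs: 2 positive.

(2, 0)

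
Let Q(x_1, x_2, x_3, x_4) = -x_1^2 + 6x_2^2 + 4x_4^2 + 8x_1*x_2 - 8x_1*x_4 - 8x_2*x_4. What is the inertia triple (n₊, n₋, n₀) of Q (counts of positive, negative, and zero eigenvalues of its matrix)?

(2, 1, 1)

The symmetric matrix is A = [[-1, 4, 0, -4], [4, 6, 0, -4], [0, 0, 0, 0], [-4, -4, 0, 4]].
Symmetric row and column elimination reduces A to a congruent diagonal form with pivots -1, 22, 0, 20/11.
Counting signs: 2 positive, 1 negative, 1 zero.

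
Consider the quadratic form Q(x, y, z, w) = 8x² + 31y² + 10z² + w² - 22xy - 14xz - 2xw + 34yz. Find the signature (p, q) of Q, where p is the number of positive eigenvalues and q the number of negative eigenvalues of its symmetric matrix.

(4, 0)

The symmetric matrix is A = [[8, -11, -7, -1], [-11, 31, 17, 0], [-7, 17, 10, 0], [-1, 0, 0, 1]].
An LDLᵀ factorisation of A has diagonal entries 8, 127/8, 57/127, 12/19.
So there are 4 positive pivots.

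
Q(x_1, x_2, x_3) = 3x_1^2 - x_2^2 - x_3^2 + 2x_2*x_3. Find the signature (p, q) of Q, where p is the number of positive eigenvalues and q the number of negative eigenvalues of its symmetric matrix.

The symmetric matrix is A = [[3, 0, 0], [0, -1, 1], [0, 1, -1]].
Congruent diagonalization of A (simultaneous row and column reduction) yields pivots 3, -1, 0.
So there are 1 positive, 1 negative, 1 zero pivots.

(1, 1)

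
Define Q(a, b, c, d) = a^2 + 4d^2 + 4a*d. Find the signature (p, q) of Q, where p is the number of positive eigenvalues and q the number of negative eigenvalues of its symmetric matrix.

The associated matrix is A = [[1, 0, 0, 2], [0, 0, 0, 0], [0, 0, 0, 0], [2, 0, 0, 4]].
Congruent diagonalization of A (simultaneous row and column reduction) yields pivots 1, 0, 0, 0.
That gives 1 positive, 3 zero pivots.

(1, 0)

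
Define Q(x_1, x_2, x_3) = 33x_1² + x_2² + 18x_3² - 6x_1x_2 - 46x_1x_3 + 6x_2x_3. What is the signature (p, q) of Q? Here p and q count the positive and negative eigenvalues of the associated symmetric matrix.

(3, 0)

The associated matrix is A = [[33, -3, -23], [-3, 1, 3], [-23, 3, 18]].
Symmetric row and column elimination reduces A to a congruent diagonal form with pivots 33, 8/11, 5/6.
So there are 3 positive pivots.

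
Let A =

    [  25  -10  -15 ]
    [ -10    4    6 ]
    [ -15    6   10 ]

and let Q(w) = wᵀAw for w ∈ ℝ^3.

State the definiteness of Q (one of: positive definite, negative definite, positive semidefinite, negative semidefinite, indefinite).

Row-reducing A symmetrically gives the diagonal entries 25, 0, 1.
So there are 2 positive, 1 zero pivots.
Hence Q is positive semidefinite.

positive semidefinite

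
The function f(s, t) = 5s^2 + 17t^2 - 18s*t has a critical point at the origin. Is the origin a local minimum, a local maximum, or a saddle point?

local minimum

The Hessian at the origin is H = [[10, -18], [-18, 34]].
det H = 10·34 − (-18)² = 16 > 0 and H[1,1] = 10 > 0, so H is positive definite.
Therefore the origin is a local minimum.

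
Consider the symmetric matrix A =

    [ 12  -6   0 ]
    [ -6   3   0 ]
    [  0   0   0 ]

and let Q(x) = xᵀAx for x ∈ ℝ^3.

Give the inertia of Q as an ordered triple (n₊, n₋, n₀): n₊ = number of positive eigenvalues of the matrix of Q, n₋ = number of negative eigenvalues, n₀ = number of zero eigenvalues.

(1, 0, 2)

Congruent diagonalization of A (simultaneous row and column reduction) yields pivots 12, 0, 0.
That gives 1 positive, 2 zero pivots.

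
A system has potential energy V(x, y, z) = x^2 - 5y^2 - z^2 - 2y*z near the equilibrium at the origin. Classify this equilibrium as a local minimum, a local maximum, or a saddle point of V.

saddle point

The Hessian at the origin is H = [[2, 0, 0], [0, -10, -2], [0, -2, -2]].
Row-reducing H symmetrically gives the diagonal entries 2, -10, -8/5.
That gives 1 positive, 2 negative pivots.
H is indefinite, so the origin is a saddle point.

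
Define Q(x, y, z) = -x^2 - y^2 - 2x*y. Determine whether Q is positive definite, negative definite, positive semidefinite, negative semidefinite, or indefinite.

negative semidefinite

Write A = [[-1, -1, 0], [-1, -1, 0], [0, 0, 0]].
Congruent diagonalization of A (simultaneous row and column reduction) yields pivots -1, 0, 0.
Counting signs: 1 negative, 2 zero.
Hence Q is negative semidefinite.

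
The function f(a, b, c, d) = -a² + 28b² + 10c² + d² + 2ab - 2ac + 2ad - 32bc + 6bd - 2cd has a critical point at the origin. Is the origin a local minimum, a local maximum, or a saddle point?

The Hessian at the origin is H = [[-2, 2, -2, 2], [2, 56, -32, 6], [-2, -32, 20, -2], [2, 6, -2, 2]].
An LDLᵀ factorisation of H has diagonal entries -2, 58, 60/29, 8/3.
So there are 3 positive, 1 negative pivots.
H is indefinite, so the origin is a saddle point.

saddle point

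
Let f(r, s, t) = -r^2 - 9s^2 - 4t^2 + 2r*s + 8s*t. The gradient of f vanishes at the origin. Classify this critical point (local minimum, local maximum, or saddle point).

The Hessian at the origin is H = [[-2, 2, 0], [2, -18, 8], [0, 8, -8]].
Congruent diagonalization of H (simultaneous row and column reduction) yields pivots -2, -16, -4.
Counting signs: 3 negative.
H is negative definite, so the origin is a strict local maximum.

local maximum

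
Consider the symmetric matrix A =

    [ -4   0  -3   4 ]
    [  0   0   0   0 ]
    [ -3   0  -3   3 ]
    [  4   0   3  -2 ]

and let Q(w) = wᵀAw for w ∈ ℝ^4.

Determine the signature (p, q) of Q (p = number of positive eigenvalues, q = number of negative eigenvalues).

Symmetric row and column elimination reduces A to a congruent diagonal form with pivots -4, 0, -3/4, 2.
Counting signs: 1 positive, 2 negative, 1 zero.

(1, 2)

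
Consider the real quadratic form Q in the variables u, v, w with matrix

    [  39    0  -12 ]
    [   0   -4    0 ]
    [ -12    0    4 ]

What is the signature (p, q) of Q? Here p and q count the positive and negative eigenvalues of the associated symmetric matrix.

(2, 1)

Symmetric row and column elimination reduces A to a congruent diagonal form with pivots 39, -4, 4/13.
Counting signs: 2 positive, 1 negative.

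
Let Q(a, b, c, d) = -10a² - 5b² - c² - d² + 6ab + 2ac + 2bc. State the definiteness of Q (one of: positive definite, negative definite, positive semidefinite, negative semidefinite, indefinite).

Write A = [[-10, 3, 1, 0], [3, -5, 1, 0], [1, 1, -1, 0], [0, 0, 0, -1]].
Row-reducing A symmetrically gives the diagonal entries -10, -41/10, -20/41, -1.
So there are 4 negative pivots.
Hence Q is negative definite.

negative definite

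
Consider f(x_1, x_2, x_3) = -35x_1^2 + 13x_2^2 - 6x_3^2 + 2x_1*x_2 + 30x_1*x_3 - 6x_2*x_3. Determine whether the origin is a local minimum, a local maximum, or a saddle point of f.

The Hessian at the origin is H = [[-70, 2, 30], [2, 26, -6], [30, -6, -12]].
Row-reducing H symmetrically gives the diagonal entries -70, 912/35, -3/19.
That gives 1 positive, 2 negative pivots.
H is indefinite, so the origin is a saddle point.

saddle point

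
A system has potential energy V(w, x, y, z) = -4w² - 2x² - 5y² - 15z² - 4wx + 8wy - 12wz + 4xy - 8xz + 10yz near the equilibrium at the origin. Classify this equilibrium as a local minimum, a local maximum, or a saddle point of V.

local maximum

The Hessian at the origin is H = [[-8, -4, 8, -12], [-4, -4, 4, -8], [8, 4, -10, 10], [-12, -8, 10, -30]].
Symmetric row and column elimination reduces H to a congruent diagonal form with pivots -8, -2, -2, -8.
That gives 4 negative pivots.
H is negative definite, so the origin is a strict local maximum.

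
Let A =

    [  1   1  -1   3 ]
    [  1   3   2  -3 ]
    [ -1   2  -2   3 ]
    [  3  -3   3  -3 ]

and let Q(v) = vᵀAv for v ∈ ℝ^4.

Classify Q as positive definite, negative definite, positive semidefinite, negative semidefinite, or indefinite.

Row-reducing A symmetrically gives the diagonal entries 1, 2, -15/2, 0.
That gives 2 positive, 1 negative, 1 zero pivots.
Hence Q is indefinite.

indefinite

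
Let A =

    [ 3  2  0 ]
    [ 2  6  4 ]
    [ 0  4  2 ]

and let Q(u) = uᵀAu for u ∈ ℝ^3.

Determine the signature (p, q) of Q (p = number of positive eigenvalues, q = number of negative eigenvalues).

(2, 1)

Congruent diagonalization of A (simultaneous row and column reduction) yields pivots 3, 14/3, -10/7.
So there are 2 positive, 1 negative pivots.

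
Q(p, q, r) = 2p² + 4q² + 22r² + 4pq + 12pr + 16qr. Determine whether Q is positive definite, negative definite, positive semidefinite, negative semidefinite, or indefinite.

positive definite

The symmetric matrix of Q is A = [[2, 2, 6], [2, 4, 8], [6, 8, 22]].
Leading principal minors: Δ_1 = 2, Δ_2 = 4, Δ_3 = 8.
All leading principal minors are positive, so by Sylvester's criterion Q is positive definite.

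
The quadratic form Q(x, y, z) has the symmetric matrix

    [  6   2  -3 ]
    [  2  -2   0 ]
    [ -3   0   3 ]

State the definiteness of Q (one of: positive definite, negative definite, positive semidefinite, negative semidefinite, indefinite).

indefinite

Congruent diagonalization of A (simultaneous row and column reduction) yields pivots 6, -8/3, 15/8.
So there are 2 positive, 1 negative pivots.
Hence Q is indefinite.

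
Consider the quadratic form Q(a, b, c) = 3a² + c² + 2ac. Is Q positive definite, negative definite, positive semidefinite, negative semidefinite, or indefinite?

positive semidefinite

The symmetric matrix is A = [[3, 0, 1], [0, 0, 0], [1, 0, 1]].
Applying the same elementary operations to the rows and columns of A produces a congruent diagonal matrix with entries 3, 0, 2/3.
That gives 2 positive, 1 zero pivots.
Hence Q is positive semidefinite.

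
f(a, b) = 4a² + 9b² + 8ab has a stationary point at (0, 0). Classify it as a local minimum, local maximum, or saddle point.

local minimum

The Hessian at the origin is H = [[8, 8], [8, 18]].
det H = 8·18 − (8)² = 80 > 0 and H[1,1] = 8 > 0, so H is positive definite.
Therefore the origin is a local minimum.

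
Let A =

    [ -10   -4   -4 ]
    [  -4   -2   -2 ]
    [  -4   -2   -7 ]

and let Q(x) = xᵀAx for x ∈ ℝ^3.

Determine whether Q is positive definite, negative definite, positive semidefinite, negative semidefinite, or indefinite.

negative definite

Congruent diagonalization of A (simultaneous row and column reduction) yields pivots -10, -2/5, -5.
That gives 3 negative pivots.
Hence Q is negative definite.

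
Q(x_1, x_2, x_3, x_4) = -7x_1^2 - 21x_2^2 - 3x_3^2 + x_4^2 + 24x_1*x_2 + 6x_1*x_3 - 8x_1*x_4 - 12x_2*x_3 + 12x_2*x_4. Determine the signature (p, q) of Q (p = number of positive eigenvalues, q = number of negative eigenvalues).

Write A = [[-7, 12, 3, -4], [12, -21, -6, 6], [3, -6, -3, 0], [-4, 6, 0, 1]].
Row-reducing A symmetrically gives the diagonal entries -7, -3/7, 0, 5.
That gives 1 positive, 2 negative, 1 zero pivots.

(1, 2)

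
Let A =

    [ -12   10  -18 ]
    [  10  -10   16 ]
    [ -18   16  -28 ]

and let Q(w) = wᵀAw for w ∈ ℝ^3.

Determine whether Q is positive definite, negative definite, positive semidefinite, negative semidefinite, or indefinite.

negative definite

Leading principal minors: Δ_1 = -12, Δ_2 = 20, Δ_3 = -8.
The signs alternate starting with Δ_1 < 0, so by Sylvester's criterion Q is negative definite.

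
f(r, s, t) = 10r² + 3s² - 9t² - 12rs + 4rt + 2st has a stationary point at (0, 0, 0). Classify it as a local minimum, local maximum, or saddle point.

saddle point

The Hessian at the origin is H = [[20, -12, 4], [-12, 6, 2], [4, 2, -18]].
Applying the same elementary operations to the rows and columns of H produces a congruent diagonal matrix with entries 20, -6/5, -8/3.
That gives 1 positive, 2 negative pivots.
H is indefinite, so the origin is a saddle point.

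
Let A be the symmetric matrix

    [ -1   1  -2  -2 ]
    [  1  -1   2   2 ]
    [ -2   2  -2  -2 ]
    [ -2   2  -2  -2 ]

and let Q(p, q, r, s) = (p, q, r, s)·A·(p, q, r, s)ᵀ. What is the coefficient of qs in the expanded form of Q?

The coefficient of qs is A[2,4] + A[4,2] = 2·2 = 4.

4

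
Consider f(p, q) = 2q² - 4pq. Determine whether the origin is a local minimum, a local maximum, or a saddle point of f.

The Hessian at the origin is H = [[0, -4], [-4, 4]].
det H = 0·4 − (-4)² = -16 < 0, so H is indefinite.
Therefore the origin is a saddle point.

saddle point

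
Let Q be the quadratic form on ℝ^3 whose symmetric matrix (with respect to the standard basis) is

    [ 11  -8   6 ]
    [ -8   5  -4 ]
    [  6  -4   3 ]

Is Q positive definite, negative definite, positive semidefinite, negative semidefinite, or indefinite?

Applying the same elementary operations to the rows and columns of A produces a congruent diagonal matrix with entries 11, -9/11, -1/9.
Counting signs: 1 positive, 2 negative.
Hence Q is indefinite.

indefinite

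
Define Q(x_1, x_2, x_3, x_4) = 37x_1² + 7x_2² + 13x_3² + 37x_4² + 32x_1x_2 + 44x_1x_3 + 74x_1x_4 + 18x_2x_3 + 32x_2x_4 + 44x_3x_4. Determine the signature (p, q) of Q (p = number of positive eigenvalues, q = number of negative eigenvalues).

Write A = [[37, 16, 22, 37], [16, 7, 9, 16], [22, 9, 13, 22], [37, 16, 22, 37]].
Congruent diagonalization of A (simultaneous row and column reduction) yields pivots 37, 3/37, -10/3, 0.
That gives 2 positive, 1 negative, 1 zero pivots.

(2, 1)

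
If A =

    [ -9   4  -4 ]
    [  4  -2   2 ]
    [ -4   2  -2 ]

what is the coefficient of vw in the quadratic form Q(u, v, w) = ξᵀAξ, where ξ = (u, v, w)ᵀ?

4

The coefficient of vw is A[2,3] + A[3,2] = 2·2 = 4.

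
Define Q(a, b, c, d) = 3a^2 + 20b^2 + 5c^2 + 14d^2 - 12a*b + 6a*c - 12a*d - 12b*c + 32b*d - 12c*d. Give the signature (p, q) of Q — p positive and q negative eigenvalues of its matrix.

(3, 0)

Write A = [[3, -6, 3, -6], [-6, 20, -6, 16], [3, -6, 5, -6], [-6, 16, -6, 14]].
Symmetric row and column elimination reduces A to a congruent diagonal form with pivots 3, 8, 2, 0.
So there are 3 positive, 1 zero pivots.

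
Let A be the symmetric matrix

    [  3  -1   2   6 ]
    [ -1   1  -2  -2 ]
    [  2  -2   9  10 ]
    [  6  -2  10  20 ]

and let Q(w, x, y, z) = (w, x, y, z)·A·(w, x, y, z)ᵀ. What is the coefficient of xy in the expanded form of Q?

The coefficient of xy is A[2,3] + A[3,2] = 2·(-2) = -4.

-4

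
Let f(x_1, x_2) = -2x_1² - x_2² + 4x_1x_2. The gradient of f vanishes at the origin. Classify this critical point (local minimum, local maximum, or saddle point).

The Hessian at the origin is H = [[-4, 4], [4, -2]].
det H = -4·-2 − (4)² = -8 < 0, so H is indefinite.
Therefore the origin is a saddle point.

saddle point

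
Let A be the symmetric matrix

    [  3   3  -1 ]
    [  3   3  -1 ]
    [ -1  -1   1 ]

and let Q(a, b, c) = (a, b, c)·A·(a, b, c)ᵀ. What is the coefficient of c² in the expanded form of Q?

1

The coefficient of c² is the diagonal entry A[3,3] = 1.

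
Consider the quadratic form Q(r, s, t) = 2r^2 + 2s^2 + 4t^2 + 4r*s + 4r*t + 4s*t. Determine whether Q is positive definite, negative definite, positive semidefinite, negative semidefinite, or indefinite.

The symmetric matrix is A = [[2, 2, 2], [2, 2, 2], [2, 2, 4]].
Symmetric row and column elimination reduces A to a congruent diagonal form with pivots 2, 0, 2.
So there are 2 positive, 1 zero pivots.
Hence Q is positive semidefinite.

positive semidefinite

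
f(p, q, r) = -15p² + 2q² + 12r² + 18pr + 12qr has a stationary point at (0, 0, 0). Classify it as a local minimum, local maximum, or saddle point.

The Hessian at the origin is H = [[-30, 0, 18], [0, 4, 12], [18, 12, 24]].
Row-reducing H symmetrically gives the diagonal entries -30, 4, -6/5.
That gives 1 positive, 2 negative pivots.
H is indefinite, so the origin is a saddle point.

saddle point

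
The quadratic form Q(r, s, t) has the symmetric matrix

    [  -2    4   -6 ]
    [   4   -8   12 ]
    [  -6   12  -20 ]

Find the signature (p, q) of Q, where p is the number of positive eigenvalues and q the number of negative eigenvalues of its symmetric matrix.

Symmetric row and column elimination reduces A to a congruent diagonal form with pivots -2, 0, -2.
That gives 2 negative, 1 zero pivots.

(0, 2)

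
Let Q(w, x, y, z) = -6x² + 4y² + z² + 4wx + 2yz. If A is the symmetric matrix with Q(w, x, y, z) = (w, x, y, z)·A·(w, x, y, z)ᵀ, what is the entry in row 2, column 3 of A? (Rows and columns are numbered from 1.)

0

The coefficient of x·y in Q is 0. For a symmetric A this equals A[2,3] + A[3,2] = 2·A[2,3].
So A[2,3] = 0/2 = 0.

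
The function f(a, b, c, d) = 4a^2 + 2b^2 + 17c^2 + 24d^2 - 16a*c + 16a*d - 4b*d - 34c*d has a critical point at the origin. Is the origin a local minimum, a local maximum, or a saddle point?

local minimum

The Hessian at the origin is H = [[8, 0, -16, 16], [0, 4, 0, -4], [-16, 0, 34, -34], [16, -4, -34, 48]].
Row-reducing H symmetrically gives the diagonal entries 8, 4, 2, 10.
So there are 4 positive pivots.
H is positive definite, so the origin is a strict local minimum.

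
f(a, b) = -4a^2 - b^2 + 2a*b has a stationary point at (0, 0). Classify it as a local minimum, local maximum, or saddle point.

local maximum

The Hessian at the origin is H = [[-8, 2], [2, -2]].
det H = -8·-2 − (2)² = 12 > 0 and H[1,1] = -8 < 0, so H is negative definite.
Therefore the origin is a local maximum.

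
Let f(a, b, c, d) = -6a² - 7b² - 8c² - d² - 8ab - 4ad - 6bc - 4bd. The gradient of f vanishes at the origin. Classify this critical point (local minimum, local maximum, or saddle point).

local maximum

The Hessian at the origin is H = [[-12, -8, 0, -4], [-8, -14, -6, -4], [0, -6, -16, 0], [-4, -4, 0, -2]].
Applying the same elementary operations to the rows and columns of H produces a congruent diagonal matrix with entries -12, -26/3, -154/13, -30/77.
So there are 4 negative pivots.
H is negative definite, so the origin is a strict local maximum.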